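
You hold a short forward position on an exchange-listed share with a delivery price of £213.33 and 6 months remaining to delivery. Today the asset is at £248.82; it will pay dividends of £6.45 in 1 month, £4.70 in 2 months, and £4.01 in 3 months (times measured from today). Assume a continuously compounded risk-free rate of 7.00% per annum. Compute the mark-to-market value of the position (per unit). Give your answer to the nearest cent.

-£27.83

PV(remaining dividends) I = 6.45·e^(−0.0700·1/12) + 4.70·e^(−0.0700·2/12) + 4.01·e^(−0.0700·3/12) = 14.9984
Current forward F = (S − I)·e^(rT) = (248.82 − 14.9984)·e^(0.0700·6/12) = 233.8216 × 1.035620 = 242.1503
Value (long) = (F − K)·e^(−rT) = (242.1503 − 213.33) × 0.965605 = 27.8290
Short position value = −(long value) = -£27.83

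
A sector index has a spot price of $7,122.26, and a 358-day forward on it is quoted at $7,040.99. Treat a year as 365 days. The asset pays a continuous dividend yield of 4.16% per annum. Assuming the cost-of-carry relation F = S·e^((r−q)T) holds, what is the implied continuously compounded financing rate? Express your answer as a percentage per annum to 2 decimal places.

From F = S·e^((r−q)T): (r − q) = ln(F/S)/T
ln(7040.99/7122.26) = ln(0.988589) = -0.011477
(r − q) = -0.011477 / (358/365) = -0.011701
r = ln(F/S)/T + q = -0.011701 + 0.0416 = 0.029899
r = 2.99%

2.99%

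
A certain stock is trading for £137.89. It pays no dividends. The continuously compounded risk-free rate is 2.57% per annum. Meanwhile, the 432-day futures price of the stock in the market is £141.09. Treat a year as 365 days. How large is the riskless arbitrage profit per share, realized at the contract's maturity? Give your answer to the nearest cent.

Fair futures: F* = S·e^(carry·T), with carry = r = 0.0257
F* = 137.89 · e^(0.0257 × 432/365) = 137.89 · e^0.030418 = 137.89 × 1.030885 = £142.1487
Market £141.09 < fair £142.1487: forward underpriced → reverse cash-and-carry (short spot, go long the forward).
At maturity, profit = |F_mkt − F*| = |141.09 − 142.1487| = £1.06 per share

£1.06 per share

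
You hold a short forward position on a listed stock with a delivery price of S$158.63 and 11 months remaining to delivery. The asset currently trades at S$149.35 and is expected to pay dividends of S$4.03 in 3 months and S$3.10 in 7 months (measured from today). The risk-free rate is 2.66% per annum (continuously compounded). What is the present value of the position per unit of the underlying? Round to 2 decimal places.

PV(remaining dividends) I = 4.03·e^(−0.0266·3/12) + 3.10·e^(−0.0266·7/12) = 7.0556
Current forward F = (S − I)·e^(rT) = (149.35 − 7.0556)·e^(0.0266·11/12) = 142.2944 × 1.024683 = 145.8067
Value (long) = (F − K)·e^(−rT) = (145.8067 − 158.63) × 0.975912 = -12.5144
Short position value = −(long value) = S$12.51

S$12.51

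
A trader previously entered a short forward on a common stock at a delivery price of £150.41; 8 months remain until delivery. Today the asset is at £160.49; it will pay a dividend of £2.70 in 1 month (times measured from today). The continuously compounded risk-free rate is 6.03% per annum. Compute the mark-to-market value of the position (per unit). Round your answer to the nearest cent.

-£13.32

PV(remaining dividends) I = 2.70·e^(−0.0603·1/12) = 2.6865
Current forward F = (S − I)·e^(rT) = (160.49 − 2.6865)·e^(0.0603·8/12) = 157.8035 × 1.041019 = 164.2764
Value (long) = (F − K)·e^(−rT) = (164.2764 − 150.41) × 0.960597 = 13.3200
Short position value = −(long value) = -£13.32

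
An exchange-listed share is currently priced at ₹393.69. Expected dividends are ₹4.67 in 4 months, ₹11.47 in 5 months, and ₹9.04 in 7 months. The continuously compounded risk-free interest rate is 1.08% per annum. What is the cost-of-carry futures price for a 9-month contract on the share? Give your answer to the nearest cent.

PV(dividends) I = 4.67·e^(−0.0108·4/12) + 11.47·e^(−0.0108·5/12) + 9.04·e^(−0.0108·7/12)
I = 4.6532 + 11.4185 + 8.9832 = 25.0549
F = (S − I)·e^(rT) = (393.69 − 25.0549) · e^(0.0108·9/12)
= 368.6351 · e^0.008100 = 368.6351 × 1.008133 = ₹371.63

₹371.63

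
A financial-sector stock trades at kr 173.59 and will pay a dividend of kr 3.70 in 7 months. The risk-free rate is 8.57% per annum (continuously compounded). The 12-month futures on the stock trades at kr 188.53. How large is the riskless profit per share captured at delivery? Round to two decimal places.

PV(dividends) I = 3.70·e^(−0.0857·7/12) = 3.5196
Fair futures F* = (S − I)·e^(rT) = (173.59 − 3.5196)·e^0.085700 = 170.0704 × 1.089479 = 185.2881
Market kr 188.53 > fair 185.2881: forward overpriced → cash-and-carry (borrow at r, buy the stock and collect the dividends, short the forward).
Profit at T = |F_mkt − F*| = |188.53 − 185.2881| = kr 3.24 per share

kr 3.24 per share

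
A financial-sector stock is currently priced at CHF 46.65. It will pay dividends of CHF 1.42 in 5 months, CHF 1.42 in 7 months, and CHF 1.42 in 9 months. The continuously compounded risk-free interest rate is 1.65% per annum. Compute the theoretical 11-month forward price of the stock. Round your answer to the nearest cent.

CHF 43.08

PV(dividends) I = 1.42·e^(−0.0165·5/12) + 1.42·e^(−0.0165·7/12) + 1.42·e^(−0.0165·9/12)
I = 1.4103 + 1.4064 + 1.4025 = 4.2192
F = (S − I)·e^(rT) = (46.65 − 4.2192) · e^(0.0165·11/12)
= 42.4308 · e^0.015125 = 42.4308 × 1.015240 = CHF 43.08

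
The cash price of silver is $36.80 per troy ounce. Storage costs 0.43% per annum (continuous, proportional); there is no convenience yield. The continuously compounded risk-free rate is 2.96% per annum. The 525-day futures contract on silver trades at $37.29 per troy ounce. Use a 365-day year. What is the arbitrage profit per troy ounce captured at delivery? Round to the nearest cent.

Fair futures: F* = S·e^(carry·T), with carry = (r + u) = 0.0296 + 0.0043 = 0.0339
F* = 36.80 · e^(0.0339 × 525/365) = 36.80 · e^0.048760 = 36.80 × 1.049968 = $38.6388
Market $37.29 < fair $38.6388: forward underpriced → reverse cash-and-carry (short spot, go long the forward).
At maturity, profit = |F_mkt − F*| = |37.29 − 38.6388| = $1.35 per troy ounce

$1.35 per troy ounce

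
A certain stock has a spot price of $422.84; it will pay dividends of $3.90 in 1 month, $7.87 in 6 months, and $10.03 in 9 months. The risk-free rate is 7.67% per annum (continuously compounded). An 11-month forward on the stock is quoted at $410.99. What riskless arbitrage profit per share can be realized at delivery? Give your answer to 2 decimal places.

$20.21 per share

PV(dividends) I = 3.90·e^(−0.0767·1/12) + 7.87·e^(−0.0767·6/12) + 10.03·e^(−0.0767·9/12) = 20.9184
Fair forward F* = (S − I)·e^(rT) = (422.84 − 20.9184)·e^0.070308 = 401.9216 × 1.072839 = 431.1972
Market $410.99 < fair 431.1972: forward underpriced → reverse cash-and-carry (short the stock, invest proceeds at r, pay the dividends, go long the forward).
Profit at T = |F_mkt − F*| = |410.99 − 431.1972| = $20.21 per share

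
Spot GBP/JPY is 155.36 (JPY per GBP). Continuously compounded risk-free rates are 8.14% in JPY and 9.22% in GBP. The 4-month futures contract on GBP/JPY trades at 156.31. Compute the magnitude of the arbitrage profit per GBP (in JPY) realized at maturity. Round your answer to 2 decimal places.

1.51 per GBP (in JPY)

Fair futures: F* = S·e^(carry·T), with carry = (r_JPY − r_GBP) = 0.0814 − 0.0922 = -0.0108
F* = 155.36 · e^(-0.0108 × 4/12) = 155.36 · e^-0.003600 = 155.36 × 0.996406 = 154.8016
Market 156.31 > fair 154.8016: forward overpriced → cash-and-carry (buy spot, short the forward).
At maturity, profit = |F_mkt − F*| = |156.31 − 154.8016| = 1.51 per GBP (in JPY)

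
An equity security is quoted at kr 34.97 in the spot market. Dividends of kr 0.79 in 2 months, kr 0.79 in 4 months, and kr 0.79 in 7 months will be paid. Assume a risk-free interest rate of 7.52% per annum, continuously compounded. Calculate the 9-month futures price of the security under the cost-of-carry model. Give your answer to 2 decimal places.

kr 34.56

PV(dividends) I = 0.79·e^(−0.0752·2/12) + 0.79·e^(−0.0752·4/12) + 0.79·e^(−0.0752·7/12)
I = 0.7802 + 0.7704 + 0.7561 = 2.3067
F = (S − I)·e^(rT) = (34.97 − 2.3067) · e^(0.0752·9/12)
= 32.6633 · e^0.056400 = 32.6633 × 1.058021 = kr 34.56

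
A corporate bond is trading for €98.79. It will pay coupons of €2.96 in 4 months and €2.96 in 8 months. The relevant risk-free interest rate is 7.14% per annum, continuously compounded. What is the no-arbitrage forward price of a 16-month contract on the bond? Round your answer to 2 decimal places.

€102.37

PV(coupons) I = 2.96·e^(−0.0714·4/12) + 2.96·e^(−0.0714·8/12)
I = 2.8904 + 2.8224 = 5.7128
F = (S − I)·e^(rT) = (98.79 − 5.7128) · e^(0.0714·16/12)
= 93.0772 · e^0.095200 = 93.0772 × 1.099879 = €102.37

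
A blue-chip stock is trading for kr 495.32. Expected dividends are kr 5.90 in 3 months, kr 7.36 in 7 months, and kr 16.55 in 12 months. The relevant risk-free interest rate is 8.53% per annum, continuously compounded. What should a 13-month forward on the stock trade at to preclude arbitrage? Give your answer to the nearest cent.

kr 512.59

PV(dividends) I = 5.90·e^(−0.0853·3/12) + 7.36·e^(−0.0853·7/12) + 16.55·e^(−0.0853·12/12)
I = 5.7755 + 7.0027 + 15.1968 = 27.9750
F = (S − I)·e^(rT) = (495.32 − 27.9750) · e^(0.0853·13/12)
= 467.3450 · e^0.092408 = 467.3450 × 1.096812 = kr 512.59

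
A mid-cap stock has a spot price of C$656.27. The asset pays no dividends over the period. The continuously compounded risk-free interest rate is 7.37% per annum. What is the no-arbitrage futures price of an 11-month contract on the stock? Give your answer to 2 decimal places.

F = S·e^(rT) = 656.27 · e^(0.0737 × 11/12)
= 656.27 · e^0.067558 = 656.27 × 1.069892
F = C$702.14

C$702.14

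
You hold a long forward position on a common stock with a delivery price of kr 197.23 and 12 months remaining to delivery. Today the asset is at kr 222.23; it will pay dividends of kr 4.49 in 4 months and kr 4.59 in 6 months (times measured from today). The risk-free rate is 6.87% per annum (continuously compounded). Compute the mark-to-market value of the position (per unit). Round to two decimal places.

kr 29.27

PV(remaining dividends) I = 4.49·e^(−0.0687·4/12) + 4.59·e^(−0.0687·6/12) = 8.8234
Current forward F = (S − I)·e^(rT) = (222.23 − 8.8234)·e^(0.0687·12/12) = 213.4066 × 1.071115 = 228.5830
Value (long) = (F − K)·e^(−rT) = (228.5830 − 197.23) × 0.933607 = 29.2714
Value = kr 29.27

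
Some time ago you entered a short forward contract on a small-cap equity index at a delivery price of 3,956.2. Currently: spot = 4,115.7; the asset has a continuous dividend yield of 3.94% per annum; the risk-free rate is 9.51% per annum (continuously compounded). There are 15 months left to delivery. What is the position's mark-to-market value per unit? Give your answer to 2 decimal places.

-405.13

Current fair forward for the remaining 15 months: F = S·e^((r − q)·T), (r − q) = 0.0951 − 0.0394 = 0.0557
F = 4115.7 · e^(0.0557 × 15/12) = 4115.7 × 1.07210607 = 4412.4670
Value of long forward = (F − K)·e^(−rT) = (4412.4670 − 3956.2) · e^(−0.0951·15/12)
= 456.2670 × 0.88791878 = 405.13
Short position value = −(long value) = -405.13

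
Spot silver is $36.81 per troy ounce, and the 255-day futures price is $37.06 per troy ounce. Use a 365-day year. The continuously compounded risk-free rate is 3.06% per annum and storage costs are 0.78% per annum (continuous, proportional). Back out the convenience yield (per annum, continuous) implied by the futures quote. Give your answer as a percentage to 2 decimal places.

2.87%

F = S·e^((r+u−y)T) ⇒ (r+u−y) = ln(F/S)/T
ln(37.06/36.81) = 0.006769; /T ⇒ 0.009689
y = r + u − ln(F/S)/T = 0.0306 + 0.0078 − 0.009689 = 0.028711
y = 2.87%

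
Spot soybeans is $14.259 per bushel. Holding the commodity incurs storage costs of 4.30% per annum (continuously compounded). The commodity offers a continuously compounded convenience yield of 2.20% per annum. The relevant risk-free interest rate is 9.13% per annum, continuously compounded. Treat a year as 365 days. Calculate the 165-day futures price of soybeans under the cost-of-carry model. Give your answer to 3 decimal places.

Net carry = r + u − y = 0.0913 + 0.0430 − 0.0220 = 0.1123
F = S·e^((r+u−y)T) = 14.259 · e^(0.1123 × 165/365) = 14.259 · e^0.050766
= 14.259 × 1.052077 = $15.002 per bushel

$15.002 per bushel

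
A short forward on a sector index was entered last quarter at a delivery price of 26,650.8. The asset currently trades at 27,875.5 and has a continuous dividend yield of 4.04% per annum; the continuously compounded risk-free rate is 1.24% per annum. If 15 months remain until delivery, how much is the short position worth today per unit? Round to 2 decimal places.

Current fair forward for the remaining 15 months: F = S·e^((r − q)·T), (r − q) = 0.0124 − 0.0404 = -0.0280
F = 27875.5 · e^(-0.0280 × 15/12) = 27875.5 × 0.96560542 = 26916.7339
Value of long forward = (F − K)·e^(−rT) = (26916.7339 − 26650.8) · e^(−0.0124·15/12)
= 265.9339 × 0.98461951 = 261.84
Short position value = −(long value) = -261.84

-261.84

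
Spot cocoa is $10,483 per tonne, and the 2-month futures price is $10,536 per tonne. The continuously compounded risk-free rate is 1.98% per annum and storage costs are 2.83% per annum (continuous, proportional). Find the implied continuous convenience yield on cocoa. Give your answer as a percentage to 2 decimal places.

F = S·e^((r+u−y)T) ⇒ (r+u−y) = ln(F/S)/T
ln(10536/10483) = 0.005043; /T ⇒ 0.030258
y = r + u − ln(F/S)/T = 0.0198 + 0.0283 − 0.030258 = 0.017842
y = 1.78%

1.78%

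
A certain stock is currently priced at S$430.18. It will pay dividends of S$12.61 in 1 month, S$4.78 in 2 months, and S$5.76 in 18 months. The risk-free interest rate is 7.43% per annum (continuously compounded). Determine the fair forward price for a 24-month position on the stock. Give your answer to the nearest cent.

S$473.10

PV(dividends) I = 12.61·e^(−0.0743·1/12) + 4.78·e^(−0.0743·2/12) + 5.76·e^(−0.0743·18/12)
I = 12.5322 + 4.7212 + 5.1525 = 22.4059
F = (S − I)·e^(rT) = (430.18 − 22.4059) · e^(0.0743·24/12)
= 407.7741 · e^0.148600 = 407.7741 × 1.160209 = S$473.10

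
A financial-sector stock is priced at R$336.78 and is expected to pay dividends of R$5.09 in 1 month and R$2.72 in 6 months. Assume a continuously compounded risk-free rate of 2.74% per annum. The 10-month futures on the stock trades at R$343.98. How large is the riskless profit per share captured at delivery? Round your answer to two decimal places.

PV(dividends) I = 5.09·e^(−0.0274·1/12) + 2.72·e^(−0.0274·6/12) = 7.7614
Fair futures F* = (S − I)·e^(rT) = (336.78 − 7.7614)·e^0.022833 = 329.0186 × 1.023096 = 336.6176
Market R$343.98 > fair 336.6176: forward overpriced → cash-and-carry (borrow at r, buy the stock and collect the dividends, short the forward).
Profit at T = |F_mkt − F*| = |343.98 − 336.6176| = R$7.36 per share

R$7.36 per share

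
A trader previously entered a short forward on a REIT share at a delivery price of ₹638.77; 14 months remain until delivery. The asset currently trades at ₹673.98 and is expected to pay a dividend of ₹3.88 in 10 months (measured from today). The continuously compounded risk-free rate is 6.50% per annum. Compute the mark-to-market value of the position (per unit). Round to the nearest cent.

PV(remaining dividends) I = 3.88·e^(−0.0650·10/12) = 3.6754
Current forward F = (S − I)·e^(rT) = (673.98 − 3.6754)·e^(0.0650·14/12) = 670.3046 × 1.078783 = 723.1132
Value (long) = (F − K)·e^(−rT) = (723.1132 − 638.77) × 0.926971 = 78.1837
Short position value = −(long value) = -₹78.18

-₹78.18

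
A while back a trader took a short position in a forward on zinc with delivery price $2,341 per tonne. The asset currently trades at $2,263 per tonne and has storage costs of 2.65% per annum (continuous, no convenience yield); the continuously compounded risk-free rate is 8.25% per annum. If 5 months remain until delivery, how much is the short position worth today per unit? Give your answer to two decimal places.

-$26.23 per tonne

Current fair forward for the remaining 5 months: F = S·e^((r + u)·T), (r + u) = 0.0825 + 0.0265 = 0.1090
F = 2263 · e^(0.1090 × 5/12) = 2263 × 1.04646380 = 2368.1476
Value of long forward = (F − K)·e^(−rT) = (2368.1476 − 2341) · e^(−0.0825·5/12)
= 27.1476 × 0.96620911 = 26.23
Short position value = −(long value) = -$26.23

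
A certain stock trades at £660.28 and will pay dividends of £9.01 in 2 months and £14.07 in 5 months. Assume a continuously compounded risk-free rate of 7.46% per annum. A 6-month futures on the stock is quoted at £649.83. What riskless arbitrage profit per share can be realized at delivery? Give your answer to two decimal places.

£12.15 per share

PV(dividends) I = 9.01·e^(−0.0746·2/12) + 14.07·e^(−0.0746·5/12) = 22.5381
Fair futures F* = (S − I)·e^(rT) = (660.28 − 22.5381)·e^0.037300 = 637.7419 × 1.038004 = 661.9786
Market £649.83 < fair 661.9786: forward underpriced → reverse cash-and-carry (short the stock, invest proceeds at r, pay the dividends, go long the forward).
Profit at T = |F_mkt − F*| = |649.83 − 661.9786| = £12.15 per share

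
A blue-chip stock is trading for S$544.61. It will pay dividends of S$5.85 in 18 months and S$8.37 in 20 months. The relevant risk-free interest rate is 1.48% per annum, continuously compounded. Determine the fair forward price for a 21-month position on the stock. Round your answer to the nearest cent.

S$544.65

PV(dividends) I = 5.85·e^(−0.0148·18/12) + 8.37·e^(−0.0148·20/12)
I = 5.7216 + 8.1661 = 13.8877
F = (S − I)·e^(rT) = (544.61 − 13.8877) · e^(0.0148·21/12)
= 530.7223 · e^0.025900 = 530.7223 × 1.026238 = S$544.65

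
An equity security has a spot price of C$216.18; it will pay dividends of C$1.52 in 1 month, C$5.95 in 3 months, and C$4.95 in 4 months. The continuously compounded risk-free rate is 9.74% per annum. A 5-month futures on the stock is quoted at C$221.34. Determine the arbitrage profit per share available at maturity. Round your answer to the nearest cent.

C$8.81 per share

PV(dividends) I = 1.52·e^(−0.0974·1/12) + 5.95·e^(−0.0974·3/12) + 4.95·e^(−0.0974·4/12) = 12.1065
Fair futures F* = (S − I)·e^(rT) = (216.18 − 12.1065)·e^0.040583 = 204.0735 × 1.041418 = 212.5258
Market C$221.34 > fair 212.5258: forward overpriced → cash-and-carry (borrow at r, buy the stock and collect the dividends, short the forward).
Profit at T = |F_mkt − F*| = |221.34 − 212.5258| = C$8.81 per share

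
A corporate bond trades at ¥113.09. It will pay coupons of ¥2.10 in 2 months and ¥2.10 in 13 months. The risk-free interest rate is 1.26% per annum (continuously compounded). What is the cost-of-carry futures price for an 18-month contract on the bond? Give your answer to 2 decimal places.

¥111.00

PV(coupons) I = 2.10·e^(−0.0126·2/12) + 2.10·e^(−0.0126·13/12)
I = 2.0956 + 2.0715 = 4.1671
F = (S − I)·e^(rT) = (113.09 − 4.1671) · e^(0.0126·18/12)
= 108.9229 · e^0.018900 = 108.9229 × 1.019080 = ¥111.00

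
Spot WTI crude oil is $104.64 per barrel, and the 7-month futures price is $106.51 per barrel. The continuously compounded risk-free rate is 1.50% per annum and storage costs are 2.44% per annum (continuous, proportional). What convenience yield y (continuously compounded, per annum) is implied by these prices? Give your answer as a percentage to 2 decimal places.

F = S·e^((r+u−y)T) ⇒ (r+u−y) = ln(F/S)/T
ln(106.51/104.64) = 0.017713; /T ⇒ 0.030365
y = r + u − ln(F/S)/T = 0.0150 + 0.0244 − 0.030365 = 0.009035
y = 0.90%

0.90%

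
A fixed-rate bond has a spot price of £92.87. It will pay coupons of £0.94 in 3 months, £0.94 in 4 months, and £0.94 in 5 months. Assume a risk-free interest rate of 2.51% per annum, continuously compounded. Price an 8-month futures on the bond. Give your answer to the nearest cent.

PV(coupons) I = 0.94·e^(−0.0251·3/12) + 0.94·e^(−0.0251·4/12) + 0.94·e^(−0.0251·5/12)
I = 0.9341 + 0.9322 + 0.9302 = 2.7965
F = (S − I)·e^(rT) = (92.87 − 2.7965) · e^(0.0251·8/12)
= 90.0735 · e^0.016733 = 90.0735 × 1.016874 = £91.59

£91.59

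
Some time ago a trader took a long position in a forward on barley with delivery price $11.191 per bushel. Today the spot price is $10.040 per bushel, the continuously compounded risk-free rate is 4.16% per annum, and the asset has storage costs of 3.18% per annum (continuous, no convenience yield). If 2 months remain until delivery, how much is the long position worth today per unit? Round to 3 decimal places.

-$1.020 per bushel

Current fair forward for the remaining 2 months: F = S·e^((r + u)·T), (r + u) = 0.0416 + 0.0318 = 0.0734
F = 10.040 · e^(0.0734 × 2/12) = 10.040 × 1.012308 = 10.1636
Value of long forward = (F − K)·e^(−rT) = (10.1636 − 11.191) · e^(−0.0416·2/12)
= -1.0274 × 0.993091 = -1.020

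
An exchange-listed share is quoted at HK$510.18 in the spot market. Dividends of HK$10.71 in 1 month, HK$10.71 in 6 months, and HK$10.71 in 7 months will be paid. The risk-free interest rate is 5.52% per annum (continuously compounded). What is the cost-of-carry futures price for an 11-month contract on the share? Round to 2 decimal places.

PV(dividends) I = 10.71·e^(−0.0552·1/12) + 10.71·e^(−0.0552·6/12) + 10.71·e^(−0.0552·7/12)
I = 10.6608 + 10.4184 + 10.3706 = 31.4498
F = (S − I)·e^(rT) = (510.18 − 31.4498) · e^(0.0552·11/12)
= 478.7302 · e^0.050600 = 478.7302 × 1.051902 = HK$503.58

HK$503.58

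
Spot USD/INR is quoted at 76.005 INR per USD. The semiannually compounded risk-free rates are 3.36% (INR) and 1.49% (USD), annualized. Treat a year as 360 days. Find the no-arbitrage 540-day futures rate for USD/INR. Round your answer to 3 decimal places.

By covered interest parity, F = S · (1+r_INR/2)^(2T) / (1+r_USD/2)^(2T)
= 76.005 × 1.051251 / 1.022517 = 76.005 × 1.028101
F = 78.141 INR per USD

78.141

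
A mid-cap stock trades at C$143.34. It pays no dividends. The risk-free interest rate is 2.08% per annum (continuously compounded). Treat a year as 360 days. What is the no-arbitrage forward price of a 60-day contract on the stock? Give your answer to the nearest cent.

C$143.84

F = S·e^(rT) = 143.34 · e^(0.0208 × 60/360)
= 143.34 · e^0.003467 = 143.34 × 1.003473
F = C$143.84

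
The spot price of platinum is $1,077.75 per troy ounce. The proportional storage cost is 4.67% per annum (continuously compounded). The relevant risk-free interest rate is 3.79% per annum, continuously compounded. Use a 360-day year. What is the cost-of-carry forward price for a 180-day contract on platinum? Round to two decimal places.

$1,124.32 per troy ounce

Net carry = r + u − y = 0.0379 + 0.0467 − 0.0000 = 0.0846
F = S·e^((r+u−y)T) = 1077.75 · e^(0.0846 × 180/360) = 1077.75 · e^0.04230000
= 1077.75 × 1.04320739 = $1,124.32 per troy ounce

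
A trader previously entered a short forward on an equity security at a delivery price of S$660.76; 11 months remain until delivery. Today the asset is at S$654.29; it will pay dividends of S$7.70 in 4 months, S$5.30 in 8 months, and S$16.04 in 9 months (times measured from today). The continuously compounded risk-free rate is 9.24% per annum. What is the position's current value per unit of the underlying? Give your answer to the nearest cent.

PV(remaining dividends) I = 7.70·e^(−0.0924·4/12) + 5.30·e^(−0.0924·8/12) + 16.04·e^(−0.0924·9/12) = 27.4159
Current forward F = (S − I)·e^(rT) = (654.29 − 27.4159)·e^(0.0924·11/12) = 626.8741 × 1.088391 = 682.2841
Value (long) = (F − K)·e^(−rT) = (682.2841 − 660.76) × 0.918788 = 19.7761
Short position value = −(long value) = -S$19.78

-S$19.78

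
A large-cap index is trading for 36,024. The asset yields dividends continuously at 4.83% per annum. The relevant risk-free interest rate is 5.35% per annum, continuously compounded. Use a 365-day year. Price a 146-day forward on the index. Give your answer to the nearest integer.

F = S·e^((r − q)T) = 36024 · e^((0.0535 − 0.0483) × 146/365)
= 36024 · e^0.002080 = 36024 × 1.002082
F = 36,099

36,099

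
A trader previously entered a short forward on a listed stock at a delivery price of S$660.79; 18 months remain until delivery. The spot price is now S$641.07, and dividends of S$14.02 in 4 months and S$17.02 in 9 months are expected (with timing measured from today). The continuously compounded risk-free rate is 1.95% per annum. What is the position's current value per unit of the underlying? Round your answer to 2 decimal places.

S$31.37

PV(remaining dividends) I = 14.02·e^(−0.0195·4/12) + 17.02·e^(−0.0195·9/12) = 30.7021
Current forward F = (S − I)·e^(rT) = (641.07 − 30.7021)·e^(0.0195·18/12) = 610.3679 × 1.029682 = 628.4848
Value (long) = (F − K)·e^(−rT) = (628.4848 − 660.79) × 0.971174 = -31.3740
Short position value = −(long value) = S$31.37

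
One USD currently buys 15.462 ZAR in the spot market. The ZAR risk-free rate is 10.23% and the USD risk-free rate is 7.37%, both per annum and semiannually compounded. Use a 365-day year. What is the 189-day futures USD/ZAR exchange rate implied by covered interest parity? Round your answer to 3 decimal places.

By covered interest parity, F = S · (1+r_ZAR/2)^(2T) / (1+r_USD/2)^(2T)
= 15.462 × 1.053019 / 1.038187 = 15.462 × 1.014286
F = 15.683 ZAR per USD

15.683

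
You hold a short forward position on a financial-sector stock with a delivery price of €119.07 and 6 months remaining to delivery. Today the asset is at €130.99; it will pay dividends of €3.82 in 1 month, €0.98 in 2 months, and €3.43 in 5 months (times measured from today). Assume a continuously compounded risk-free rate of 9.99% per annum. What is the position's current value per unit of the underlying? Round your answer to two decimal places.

-€9.68

PV(remaining dividends) I = 3.82·e^(−0.0999·1/12) + 0.98·e^(−0.0999·2/12) + 3.43·e^(−0.0999·5/12) = 8.0423
Current forward F = (S − I)·e^(rT) = (130.99 − 8.0423)·e^(0.0999·6/12) = 122.9477 × 1.051219 = 129.2450
Value (long) = (F − K)·e^(−rT) = (129.2450 − 119.07) × 0.951277 = 9.6792
Short position value = −(long value) = -€9.68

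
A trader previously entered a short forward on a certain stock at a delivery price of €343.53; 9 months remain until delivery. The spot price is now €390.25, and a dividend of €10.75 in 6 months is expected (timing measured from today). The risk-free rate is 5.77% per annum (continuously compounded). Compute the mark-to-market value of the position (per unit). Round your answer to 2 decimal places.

-€50.82

PV(remaining dividends) I = 10.75·e^(−0.0577·6/12) = 10.4443
Current forward F = (S − I)·e^(rT) = (390.25 − 10.4443)·e^(0.0577·9/12) = 379.8057 × 1.044225 = 396.6026
Value (long) = (F − K)·e^(−rT) = (396.6026 − 343.53) × 0.957648 = 50.8249
Short position value = −(long value) = -€50.82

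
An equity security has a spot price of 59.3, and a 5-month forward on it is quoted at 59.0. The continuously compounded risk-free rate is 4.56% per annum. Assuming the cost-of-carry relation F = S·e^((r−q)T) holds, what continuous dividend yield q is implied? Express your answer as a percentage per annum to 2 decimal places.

From F = S·e^((r−q)T): (r − q) = ln(F/S)/T
ln(59.0/59.3) = ln(0.994941) = -0.005072
(r − q) = -0.005072 / (5/12) = -0.012173
q = r − ln(F/S)/T = 0.0456 + 0.012173 = 0.057773
q = 5.78%

5.78%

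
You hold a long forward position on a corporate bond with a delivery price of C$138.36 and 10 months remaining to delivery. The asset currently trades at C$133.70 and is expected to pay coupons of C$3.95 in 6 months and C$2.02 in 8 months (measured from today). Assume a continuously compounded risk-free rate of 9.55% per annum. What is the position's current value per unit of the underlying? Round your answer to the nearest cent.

PV(remaining coupons) I = 3.95·e^(−0.0955·6/12) + 2.02·e^(−0.0955·8/12) = 5.6612
Current forward F = (S − I)·e^(rT) = (133.70 − 5.6612)·e^(0.0955·10/12) = 128.0388 × 1.082836 = 138.6450
Value (long) = (F − K)·e^(−rT) = (138.6450 − 138.36) × 0.923501 = 0.2632
Value = C$0.26

C$0.26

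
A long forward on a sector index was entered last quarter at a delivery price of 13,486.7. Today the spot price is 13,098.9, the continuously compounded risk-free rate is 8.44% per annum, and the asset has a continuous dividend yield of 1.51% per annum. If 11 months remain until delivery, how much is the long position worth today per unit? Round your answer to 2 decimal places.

Current fair forward for the remaining 11 months: F = S·e^((r − q)·T), (r − q) = 0.0844 − 0.0151 = 0.0693
F = 13098.9 · e^(0.0693 × 11/12) = 13098.9 × 1.06558613 = 13958.0062
Value of long forward = (F − K)·e^(−rT) = (13958.0062 − 13486.7) · e^(−0.0844·11/12)
= 471.3062 × 0.92555042 = 436.22

436.22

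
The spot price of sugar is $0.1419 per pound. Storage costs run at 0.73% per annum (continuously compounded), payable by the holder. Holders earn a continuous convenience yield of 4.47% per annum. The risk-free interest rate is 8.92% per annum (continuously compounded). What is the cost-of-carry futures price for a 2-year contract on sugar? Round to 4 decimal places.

$0.1574 per pound

Net carry = r + u − y = 0.0892 + 0.0073 − 0.0447 = 0.0518
F = S·e^((r+u−y)T) = 0.1419 · e^(0.0518 × 2) = 0.1419 · e^0.103600
= 0.1419 × 1.109157 = $0.1574 per pound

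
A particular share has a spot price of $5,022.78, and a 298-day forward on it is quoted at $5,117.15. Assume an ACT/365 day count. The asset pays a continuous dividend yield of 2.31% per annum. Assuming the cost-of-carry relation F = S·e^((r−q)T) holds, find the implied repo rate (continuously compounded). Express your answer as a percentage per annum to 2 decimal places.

4.59%

From F = S·e^((r−q)T): (r − q) = ln(F/S)/T
ln(5117.15/5022.78) = ln(1.018788) = 0.018614
(r − q) = 0.018614 / (298/365) = 0.022799
r = ln(F/S)/T + q = 0.022799 + 0.0231 = 0.045899
r = 4.59%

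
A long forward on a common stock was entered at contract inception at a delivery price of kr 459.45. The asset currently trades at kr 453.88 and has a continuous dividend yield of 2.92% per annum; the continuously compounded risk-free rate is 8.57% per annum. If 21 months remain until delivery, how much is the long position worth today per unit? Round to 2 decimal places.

kr 35.81

Current fair forward for the remaining 21 months: F = S·e^((r − q)·T), (r − q) = 0.0857 − 0.0292 = 0.0565
F = 453.88 · e^(0.0565 × 21/12) = 453.88 × 1.103928 = 501.0508
Value of long forward = (F − K)·e^(−rT) = (501.0508 − 459.45) · e^(−0.0857·21/12)
= 41.6008 × 0.860729 = 35.81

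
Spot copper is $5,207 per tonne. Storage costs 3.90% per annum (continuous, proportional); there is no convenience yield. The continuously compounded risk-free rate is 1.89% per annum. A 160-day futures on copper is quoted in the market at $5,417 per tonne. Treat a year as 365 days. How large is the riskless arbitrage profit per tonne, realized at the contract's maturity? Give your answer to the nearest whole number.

$76 per tonne

Fair futures: F* = S·e^(carry·T), with carry = (r + u) = 0.0189 + 0.0390 = 0.0579
F* = 5207 · e^(0.0579 × 160/365) = 5207 · e^0.025381 = 5207 × 1.025706 = $5340.8511
Market $5417 > fair $5340.8511: forward overpriced → cash-and-carry (buy spot, short the forward).
At maturity, profit = |F_mkt − F*| = |5417 − 5340.8511| = $76 per tonne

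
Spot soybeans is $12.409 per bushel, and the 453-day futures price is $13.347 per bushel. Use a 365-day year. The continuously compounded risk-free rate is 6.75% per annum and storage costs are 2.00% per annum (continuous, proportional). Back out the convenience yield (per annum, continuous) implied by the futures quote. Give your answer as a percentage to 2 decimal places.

2.88%

F = S·e^((r+u−y)T) ⇒ (r+u−y) = ln(F/S)/T
ln(13.347/12.409) = 0.072870; /T ⇒ 0.058714
y = r + u − ln(F/S)/T = 0.0675 + 0.0200 − 0.058714 = 0.028786
y = 2.88%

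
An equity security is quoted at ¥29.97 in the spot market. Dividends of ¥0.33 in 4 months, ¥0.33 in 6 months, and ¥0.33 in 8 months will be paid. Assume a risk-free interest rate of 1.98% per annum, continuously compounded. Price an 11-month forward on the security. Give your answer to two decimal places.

PV(dividends) I = 0.33·e^(−0.0198·4/12) + 0.33·e^(−0.0198·6/12) + 0.33·e^(−0.0198·8/12)
I = 0.3278 + 0.3267 + 0.3257 = 0.9802
F = (S − I)·e^(rT) = (29.97 − 0.9802) · e^(0.0198·11/12)
= 28.9898 · e^0.018150 = 28.9898 × 1.018316 = ¥29.52

¥29.52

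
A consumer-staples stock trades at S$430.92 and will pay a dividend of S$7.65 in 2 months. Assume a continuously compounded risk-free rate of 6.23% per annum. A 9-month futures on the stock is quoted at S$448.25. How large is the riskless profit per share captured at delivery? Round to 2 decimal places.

PV(dividends) I = 7.65·e^(−0.0623·2/12) = 7.5710
Fair futures F* = (S − I)·e^(rT) = (430.92 − 7.5710)·e^0.046725 = 423.3490 × 1.047834 = 443.5995
Market S$448.25 > fair 443.5995: forward overpriced → cash-and-carry (borrow at r, buy the stock and collect the dividends, short the forward).
Profit at T = |F_mkt − F*| = |448.25 − 443.5995| = S$4.65 per share

S$4.65 per share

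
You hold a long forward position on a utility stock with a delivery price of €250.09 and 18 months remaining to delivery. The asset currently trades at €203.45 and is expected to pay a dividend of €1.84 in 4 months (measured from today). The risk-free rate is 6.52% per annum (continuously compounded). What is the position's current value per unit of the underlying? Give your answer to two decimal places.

-€25.14

PV(remaining dividends) I = 1.84·e^(−0.0652·4/12) = 1.8004
Current forward F = (S − I)·e^(rT) = (203.45 − 1.8004)·e^(0.0652·18/12) = 201.6496 × 1.102742 = 222.3675
Value (long) = (F − K)·e^(−rT) = (222.3675 − 250.09) × 0.906830 = -25.1396
Value = -€25.14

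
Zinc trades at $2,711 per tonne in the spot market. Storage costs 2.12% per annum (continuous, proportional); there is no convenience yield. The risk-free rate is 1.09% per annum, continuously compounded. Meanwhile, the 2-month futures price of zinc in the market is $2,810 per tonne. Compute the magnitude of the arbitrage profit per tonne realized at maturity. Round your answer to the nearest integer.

$84 per tonne

Fair futures: F* = S·e^(carry·T), with carry = (r + u) = 0.0109 + 0.0212 = 0.0321
F* = 2711 · e^(0.0321 × 2/12) = 2711 · e^0.005350 = 2711 × 1.005364 = $2725.5418
Market $2810 > fair $2725.5418: forward overpriced → cash-and-carry (buy spot, short the forward).
At maturity, profit = |F_mkt − F*| = |2810 − 2725.5418| = $84 per tonne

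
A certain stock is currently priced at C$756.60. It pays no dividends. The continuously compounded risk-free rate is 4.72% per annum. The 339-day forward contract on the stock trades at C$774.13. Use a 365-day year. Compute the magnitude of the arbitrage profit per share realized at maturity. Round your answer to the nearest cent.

Fair forward: F* = S·e^(carry·T), with carry = r = 0.0472
F* = 756.60 · e^(0.0472 × 339/365) = 756.60 · e^0.043838 = 756.60 × 1.044813 = C$790.5055
Market C$774.13 < fair C$790.5055: forward underpriced → reverse cash-and-carry (short spot, go long the forward).
At maturity, profit = |F_mkt − F*| = |774.13 − 790.5055| = C$16.38 per share

C$16.38 per share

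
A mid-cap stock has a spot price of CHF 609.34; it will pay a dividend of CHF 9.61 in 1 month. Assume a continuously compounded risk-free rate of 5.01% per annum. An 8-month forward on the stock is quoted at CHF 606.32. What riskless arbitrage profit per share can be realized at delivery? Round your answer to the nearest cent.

PV(dividends) I = 9.61·e^(−0.0501·1/12) = 9.5700
Fair forward F* = (S − I)·e^(rT) = (609.34 − 9.5700)·e^0.033400 = 599.7700 × 1.033964 = 620.1406
Market CHF 606.32 < fair 620.1406: forward underpriced → reverse cash-and-carry (short the stock, invest proceeds at r, pay the dividends, go long the forward).
Profit at T = |F_mkt − F*| = |606.32 − 620.1406| = CHF 13.82 per share

CHF 13.82 per share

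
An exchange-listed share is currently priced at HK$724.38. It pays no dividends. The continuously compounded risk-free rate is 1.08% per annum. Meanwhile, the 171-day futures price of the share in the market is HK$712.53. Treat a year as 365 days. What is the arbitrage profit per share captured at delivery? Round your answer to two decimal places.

HK$15.52 per share

Fair futures: F* = S·e^(carry·T), with carry = r = 0.0108
F* = 724.38 · e^(0.0108 × 171/365) = 724.38 · e^0.005060 = 724.38 × 1.005073 = HK$728.0548
Market HK$712.53 < fair HK$728.0548: forward underpriced → reverse cash-and-carry (short spot, go long the forward).
At maturity, profit = |F_mkt − F*| = |712.53 − 728.0548| = HK$15.52 per share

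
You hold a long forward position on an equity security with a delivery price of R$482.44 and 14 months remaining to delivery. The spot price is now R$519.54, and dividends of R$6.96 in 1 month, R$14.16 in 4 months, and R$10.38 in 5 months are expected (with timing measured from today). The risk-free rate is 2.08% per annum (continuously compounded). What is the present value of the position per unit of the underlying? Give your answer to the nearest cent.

R$17.37

PV(remaining dividends) I = 6.96·e^(−0.0208·1/12) + 14.16·e^(−0.0208·4/12) + 10.38·e^(−0.0208·5/12) = 31.3005
Current forward F = (S − I)·e^(rT) = (519.54 − 31.3005)·e^(0.0208·14/12) = 488.2395 × 1.024563 = 500.2321
Value (long) = (F − K)·e^(−rT) = (500.2321 − 482.44) × 0.976025 = 17.3655
Value = R$17.37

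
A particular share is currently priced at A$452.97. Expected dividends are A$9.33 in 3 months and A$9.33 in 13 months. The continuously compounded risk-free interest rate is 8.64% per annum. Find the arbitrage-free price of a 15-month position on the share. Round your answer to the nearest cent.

PV(dividends) I = 9.33·e^(−0.0864·3/12) + 9.33·e^(−0.0864·13/12)
I = 9.1306 + 8.4963 = 17.6269
F = (S − I)·e^(rT) = (452.97 − 17.6269) · e^(0.0864·15/12)
= 435.3431 · e^0.108000 = 435.3431 × 1.114048 = A$484.99

A$484.99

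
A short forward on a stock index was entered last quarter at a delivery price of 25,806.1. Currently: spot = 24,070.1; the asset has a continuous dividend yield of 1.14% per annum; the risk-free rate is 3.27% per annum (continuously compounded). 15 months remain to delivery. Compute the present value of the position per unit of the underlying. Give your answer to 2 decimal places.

Current fair forward for the remaining 15 months: F = S·e^((r − q)·T), (r − q) = 0.0327 − 0.0114 = 0.0213
F = 24070.1 · e^(0.0213 × 15/12) = 24070.1 × 1.02698261 = 24719.5741
Value of long forward = (F − K)·e^(−rT) = (24719.5741 − 25806.1) · e^(−0.0327·15/12)
= -1086.5259 × 0.95994912 = -1043.01
Short position value = −(long value) = 1043.01

1043.01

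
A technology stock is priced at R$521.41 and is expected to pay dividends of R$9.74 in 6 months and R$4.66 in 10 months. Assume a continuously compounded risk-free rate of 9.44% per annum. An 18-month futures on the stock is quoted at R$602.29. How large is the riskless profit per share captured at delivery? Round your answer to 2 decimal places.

R$17.23 per share

PV(dividends) I = 9.74·e^(−0.0944·6/12) + 4.66·e^(−0.0944·10/12) = 13.5984
Fair futures F* = (S − I)·e^(rT) = (521.41 − 13.5984)·e^0.141600 = 507.8116 × 1.152116 = 585.0579
Market R$602.29 > fair 585.0579: forward overpriced → cash-and-carry (borrow at r, buy the stock and collect the dividends, short the forward).
Profit at T = |F_mkt − F*| = |602.29 − 585.0579| = R$17.23 per share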